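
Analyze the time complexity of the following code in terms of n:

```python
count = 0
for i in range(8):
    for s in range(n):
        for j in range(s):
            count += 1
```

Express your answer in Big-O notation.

Each loop level contributes: 1 × n × n. Multiplying the contributions gives O(n^2).

Answer: O(n^2)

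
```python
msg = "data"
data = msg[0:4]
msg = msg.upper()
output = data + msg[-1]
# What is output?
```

Trace:
`msg = "data"` → msg = 'data'
`data = msg[0:4]` → data = 'data'
`msg = msg.upper()` → msg = 'DATA'
`output = data + msg[-1]` → output = 'dataA'
So output = 'dataA'

Answer: 'dataA'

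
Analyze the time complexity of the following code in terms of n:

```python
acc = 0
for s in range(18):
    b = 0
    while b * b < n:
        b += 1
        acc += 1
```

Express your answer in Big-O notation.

Each loop level contributes: 1 × √n. Multiplying the contributions gives O(√n).

Answer: O(√n)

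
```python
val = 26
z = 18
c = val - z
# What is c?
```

Trace:
`val = 26` → val = 26
`z = 18` → z = 18
`c = val - z` → c = 8
So c = 8

Answer: 8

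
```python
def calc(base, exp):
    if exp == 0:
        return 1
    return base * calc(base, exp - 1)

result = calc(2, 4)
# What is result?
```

calc(2, 4) = 2 * 2 * 2 * 2 = 16

Answer: 16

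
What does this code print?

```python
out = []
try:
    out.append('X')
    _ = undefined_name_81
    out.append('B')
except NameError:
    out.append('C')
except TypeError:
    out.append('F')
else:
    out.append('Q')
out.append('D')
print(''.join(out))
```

Execution trace: 'X' (try body) → 'C' (except NameError) → 'D' (after the try/except). Output: XCD

Answer: XCD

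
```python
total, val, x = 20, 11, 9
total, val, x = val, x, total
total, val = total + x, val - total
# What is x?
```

Trace:
`total, val, x = 20, 11, 9` → total = 20; val = 11; x = 9
`total, val, x = val, x, total` → total = 11; val = 9; x = 20
`total, val = total + x, val - total` → total = 31; val = -2
So x = 20

Answer: 20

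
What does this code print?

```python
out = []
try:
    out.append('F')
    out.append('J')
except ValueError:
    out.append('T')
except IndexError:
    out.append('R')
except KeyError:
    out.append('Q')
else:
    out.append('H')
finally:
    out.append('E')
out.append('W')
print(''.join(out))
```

Execution trace: 'F' (try body) → 'J' (try body, no exception) → 'H' (else) → 'E' (finally) → 'W' (after the try/except). Output: FJHEW

Answer: FJHEW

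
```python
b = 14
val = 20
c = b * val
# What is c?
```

Trace:
`b = 14` → b = 14
`val = 20` → val = 20
`c = b * val` → c = 280
So c = 280

Answer: 280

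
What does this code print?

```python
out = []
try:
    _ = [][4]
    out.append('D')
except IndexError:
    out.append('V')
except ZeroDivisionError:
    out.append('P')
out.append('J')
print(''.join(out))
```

Execution trace: 'V' (except IndexError) → 'J' (after the try/except). Output: VJ

Answer: VJ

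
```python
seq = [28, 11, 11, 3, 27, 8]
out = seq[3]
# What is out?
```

Trace:
`seq = [28, 11, 11, 3, 27, 8]` → seq = [28, 11, 11, 3, 27, 8]
`out = seq[3]` → out = 3
So out = 3

Answer: 3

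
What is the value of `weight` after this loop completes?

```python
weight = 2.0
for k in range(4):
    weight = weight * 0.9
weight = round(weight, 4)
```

Exponential decay: 2.0 * 0.9^4
`weight` takes the values: 2.0 → 1.8 → 1.62 → 1.458 → 1.3122

Answer: 1.3122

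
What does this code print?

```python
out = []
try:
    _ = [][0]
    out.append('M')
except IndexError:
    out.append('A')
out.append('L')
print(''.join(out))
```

Execution trace: 'A' (except IndexError) → 'L' (after the try/except). Output: AL

Answer: AL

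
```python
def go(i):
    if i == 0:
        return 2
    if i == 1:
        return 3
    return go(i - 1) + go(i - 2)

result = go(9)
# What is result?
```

Build up from base cases: go(0)=2, go(1)=3, go(2)=5, go(3)=8, go(4)=13, go(5)=21, go(6)=34, ..., go(9)=144

Answer: 144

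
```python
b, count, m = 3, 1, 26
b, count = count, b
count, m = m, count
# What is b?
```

Trace:
`b, count, m = 3, 1, 26` → b = 3; count = 1; m = 26
`b, count = count, b` → b = 1; count = 3
`count, m = m, count` → count = 26; m = 3
So b = 1

Answer: 1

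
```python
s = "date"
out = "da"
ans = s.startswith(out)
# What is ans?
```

Trace:
`s = "date"` → s = 'date'
`out = "da"` → out = 'da'
`ans = s.startswith(out)` → ans = True
So ans = True

Answer: True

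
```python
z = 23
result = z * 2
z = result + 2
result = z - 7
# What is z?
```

Trace:
`z = 23` → z = 23
`result = z * 2` → result = 46
`z = result + 2` → z = 48
`result = z - 7` → result = 41
So z = 48

Answer: 48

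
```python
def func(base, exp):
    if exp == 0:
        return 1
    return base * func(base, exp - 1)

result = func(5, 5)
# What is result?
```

func(5, 5) = 5 * 5 * 5 * 5 * 5 = 3125

Answer: 3125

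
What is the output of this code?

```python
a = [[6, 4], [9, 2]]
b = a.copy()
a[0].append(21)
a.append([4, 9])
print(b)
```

Key concept: shallow copy with nested lists.
Step by step:
`a = [[6, 4], [9, 2]]` → a = [[6, 4], [9, 2]]
`b = a.copy()` → b = [[6, 4], [9, 2]]
`a[0].append(21)` → a = [[6, 4, 21], [9, 2]]; b = [[6, 4, 21], [9, 2]]
`a.append([4, 9])` → a = [[6, 4, 21], [9, 2], [4, 9]]
`print(b)` → prints [[6, 4, 21], [9, 2]]

Answer: [[6, 4, 21], [9, 2]]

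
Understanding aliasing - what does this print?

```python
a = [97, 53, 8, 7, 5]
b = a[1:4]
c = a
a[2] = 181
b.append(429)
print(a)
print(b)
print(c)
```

Key concept: slice vs alias.
Step by step:
`a = [97, 53, 8, 7, 5]` → a = [97, 53, 8, 7, 5]
`b = a[1:4]` → b = [53, 8, 7]
`c = a` → c = [97, 53, 8, 7, 5] (same object as a)
`a[2] = 181` → a = [97, 53, 181, 7, 5] (same object as c); c = [97, 53, 181, 7, 5] (same object as a)
`b.append(429)` → b = [53, 8, 7, 429]
`print(a)` → prints [97, 53, 181, 7, 5]
`print(b)` → prints [53, 8, 7, 429]
`print(c)` → prints [97, 53, 181, 7, 5]

Answer:
[97, 53, 181, 7, 5]
[53, 8, 7, 429]
[97, 53, 181, 7, 5]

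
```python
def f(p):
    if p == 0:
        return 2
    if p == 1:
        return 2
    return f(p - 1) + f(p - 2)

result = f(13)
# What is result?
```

Build up from base cases: f(0)=2, f(1)=2, f(2)=4, f(3)=6, f(4)=10, f(5)=16, f(6)=26, ..., f(13)=754

Answer: 754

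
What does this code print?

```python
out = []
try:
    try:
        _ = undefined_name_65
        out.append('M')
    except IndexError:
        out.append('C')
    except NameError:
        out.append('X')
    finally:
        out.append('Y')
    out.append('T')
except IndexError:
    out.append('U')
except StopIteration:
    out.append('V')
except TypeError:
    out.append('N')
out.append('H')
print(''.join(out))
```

Execution trace: 'X' (inner except NameError) → 'Y' (inner finally) → 'T' (try body, no exception) → 'H' (after the try/except). Output: XYTH

Answer: XYTH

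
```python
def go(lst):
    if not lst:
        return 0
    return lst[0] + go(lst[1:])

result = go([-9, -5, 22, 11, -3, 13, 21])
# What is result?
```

(-9) + (-5) + 22 + 11 + (-3) + 13 + 21 + 0 = 50

Answer: 50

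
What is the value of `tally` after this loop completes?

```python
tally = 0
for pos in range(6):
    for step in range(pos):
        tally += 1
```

Triangle number: 0+1+2+...+5
`tally` takes the values: 0 → 1 → 2 → 3 → 4 → 5 → 6 → 7 → 8 → 9 → 10 → 11 → 12 → 13 → 14 → 15

Answer: 15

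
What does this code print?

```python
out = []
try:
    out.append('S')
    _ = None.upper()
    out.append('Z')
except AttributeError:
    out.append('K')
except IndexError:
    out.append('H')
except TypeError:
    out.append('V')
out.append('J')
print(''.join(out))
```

Execution trace: 'S' (try body) → 'K' (except AttributeError) → 'J' (after the try/except). Output: SKJ

Answer: SKJ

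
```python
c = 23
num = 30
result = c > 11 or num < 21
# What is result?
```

Trace:
`c = 23` → c = 23
`num = 30` → num = 30
`result = c > 11 or num < 21` → result = True
So result = True

Answer: True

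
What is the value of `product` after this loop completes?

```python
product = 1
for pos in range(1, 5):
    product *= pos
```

4! = 24
`product` takes the values: 1 → 2 → 6 → 24

Answer: 24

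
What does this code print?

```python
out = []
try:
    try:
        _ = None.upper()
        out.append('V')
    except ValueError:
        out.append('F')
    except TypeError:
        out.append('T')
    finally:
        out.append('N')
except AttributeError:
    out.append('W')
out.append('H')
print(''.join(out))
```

Execution trace: 'N' (finally) → 'W' (outer except AttributeError) → 'H' (after the try/except). Output: NWH

Answer: NWH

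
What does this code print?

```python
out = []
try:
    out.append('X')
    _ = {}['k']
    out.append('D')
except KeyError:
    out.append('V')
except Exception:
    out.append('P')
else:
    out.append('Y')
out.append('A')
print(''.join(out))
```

Execution trace: 'X' (try body) → 'V' (except KeyError) → 'A' (after the try/except). Output: XVA

Answer: XVA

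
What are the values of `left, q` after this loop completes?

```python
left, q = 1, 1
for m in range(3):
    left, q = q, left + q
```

Fibonacci: after 3 iterations
`left, q` takes the values: (1, 1) → (1, 2) → (2, 3) → (3, 5)

Answer: 3, 5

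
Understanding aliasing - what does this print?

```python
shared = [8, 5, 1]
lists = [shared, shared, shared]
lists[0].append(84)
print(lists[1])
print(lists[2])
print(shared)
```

Key concept: list of same reference.
Step by step:
`shared = [8, 5, 1]` → shared = [8, 5, 1]
`lists = [shared, shared, shared]` → lists = [[8, 5, 1], [8, 5, 1], [8, 5, 1]]
`lists[0].append(84)` → shared = [8, 5, 1, 84]; lists = [[8, 5, 1, 84], [8, 5, 1, 84], [8, 5, 1, 84]]
`print(lists[1])` → prints [8, 5, 1, 84]
`print(lists[2])` → prints [8, 5, 1, 84]
`print(shared)` → prints [8, 5, 1, 84]

Answer:
[8, 5, 1, 84]
[8, 5, 1, 84]
[8, 5, 1, 84]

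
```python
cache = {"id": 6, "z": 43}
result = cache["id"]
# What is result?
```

Trace:
`cache = {"id": 6, "z": 43}` → cache = {'id': 6, 'z': 43}
`result = cache["id"]` → result = 6
So result = 6

Answer: 6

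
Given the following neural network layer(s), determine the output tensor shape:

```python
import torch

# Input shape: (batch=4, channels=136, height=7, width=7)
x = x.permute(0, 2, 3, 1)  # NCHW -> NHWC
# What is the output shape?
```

Input: (4, 136, 7, 7) -> Output: (4, 7, 7, 136)

Answer: (4, 7, 7, 136)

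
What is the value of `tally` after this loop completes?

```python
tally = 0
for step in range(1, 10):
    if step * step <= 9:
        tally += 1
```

Count numbers where step² ≤ 9
`tally` takes the values: 0 → 1 → 2 → 3

Answer: 3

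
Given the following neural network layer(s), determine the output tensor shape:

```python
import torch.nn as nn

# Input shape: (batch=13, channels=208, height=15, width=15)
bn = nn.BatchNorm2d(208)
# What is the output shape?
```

Input: (13, 208, 15, 15) -> Output: (13, 208, 15, 15)

Answer: (13, 208, 15, 15)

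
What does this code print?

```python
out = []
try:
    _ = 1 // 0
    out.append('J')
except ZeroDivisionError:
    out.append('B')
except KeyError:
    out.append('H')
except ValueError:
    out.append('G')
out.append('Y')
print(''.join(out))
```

Execution trace: 'B' (except ZeroDivisionError) → 'Y' (after the try/except). Output: BY

Answer: BY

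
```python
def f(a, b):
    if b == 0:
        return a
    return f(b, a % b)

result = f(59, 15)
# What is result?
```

f(59, 15) -> f(15, 14) -> f(14, 1) -> f(1, 0) -> 1

Answer: 1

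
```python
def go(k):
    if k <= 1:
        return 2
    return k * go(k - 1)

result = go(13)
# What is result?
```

go(13) = 13 * 12 * 11 * 10 * 9 * 8 * 7 * 6 * 5 * 4 * 3 * 2 * 2 = 12454041600

Answer: 12454041600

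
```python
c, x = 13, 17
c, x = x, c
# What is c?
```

Trace:
`c, x = 13, 17` → c = 13; x = 17
`c, x = x, c` → c = 17; x = 13
So c = 17

Answer: 17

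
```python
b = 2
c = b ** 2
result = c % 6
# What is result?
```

Trace:
`b = 2` → b = 2
`c = b ** 2` → c = 4
`result = c % 6` → result = 4
So result = 4

Answer: 4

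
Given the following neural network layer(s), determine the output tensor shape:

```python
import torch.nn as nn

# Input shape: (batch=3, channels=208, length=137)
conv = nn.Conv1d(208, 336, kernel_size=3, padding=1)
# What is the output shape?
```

Input: (3, 208, 137) -> Output: (3, 336, 137)

Answer: (3, 336, 137)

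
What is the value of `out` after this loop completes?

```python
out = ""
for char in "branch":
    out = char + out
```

Reverse 'branch'
`out` takes the values: "" → "b" → "rb" → "arb" → "narb" → "cnarb" → "hcnarb"

Answer: "hcnarb"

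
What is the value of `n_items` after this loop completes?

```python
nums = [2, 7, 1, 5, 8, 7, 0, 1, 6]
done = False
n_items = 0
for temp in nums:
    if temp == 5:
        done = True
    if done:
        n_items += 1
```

Count elements after first 5 in [2, 7, 1, 5, 8, 7, 0, 1, 6]
`n_items` takes the values: 0 → 1 → 2 → 3 → 4 → 5 → 6

Answer: 6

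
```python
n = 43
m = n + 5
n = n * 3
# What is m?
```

Trace:
`n = 43` → n = 43
`m = n + 5` → m = 48
`n = n * 3` → n = 129
So m = 48

Answer: 48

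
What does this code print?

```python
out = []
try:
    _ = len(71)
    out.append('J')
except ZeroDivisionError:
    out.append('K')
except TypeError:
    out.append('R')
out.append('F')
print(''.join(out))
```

Execution trace: 'R' (except TypeError) → 'F' (after the try/except). Output: RF

Answer: RF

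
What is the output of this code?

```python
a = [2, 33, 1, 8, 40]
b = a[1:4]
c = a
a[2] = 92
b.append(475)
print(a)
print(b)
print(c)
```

Key concept: slice vs alias.
Step by step:
`a = [2, 33, 1, 8, 40]` → a = [2, 33, 1, 8, 40]
`b = a[1:4]` → b = [33, 1, 8]
`c = a` → c = [2, 33, 1, 8, 40] (same object as a)
`a[2] = 92` → a = [2, 33, 92, 8, 40] (same object as c); c = [2, 33, 92, 8, 40] (same object as a)
`b.append(475)` → b = [33, 1, 8, 475]
`print(a)` → prints [2, 33, 92, 8, 40]
`print(b)` → prints [33, 1, 8, 475]
`print(c)` → prints [2, 33, 92, 8, 40]

Answer:
[2, 33, 92, 8, 40]
[33, 1, 8, 475]
[2, 33, 92, 8, 40]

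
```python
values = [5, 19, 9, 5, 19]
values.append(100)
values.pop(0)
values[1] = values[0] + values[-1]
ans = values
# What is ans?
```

Trace:
`values = [5, 19, 9, 5, 19]` → values = [5, 19, 9, 5, 19]
`values.append(100)` → values = [5, 19, 9, 5, 19, 100]
`values.pop(0)` → values = [19, 9, 5, 19, 100]
`values[1] = values[0] + values[-1]` → values = [19, 119, 5, 19, 100]
`ans = values` → ans = [19, 119, 5, 19, 100]
So ans = [19, 119, 5, 19, 100]

Answer: [19, 119, 5, 19, 100]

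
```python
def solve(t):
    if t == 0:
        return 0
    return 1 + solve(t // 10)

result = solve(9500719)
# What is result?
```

Count of digits of 9500719: 7

Answer: 7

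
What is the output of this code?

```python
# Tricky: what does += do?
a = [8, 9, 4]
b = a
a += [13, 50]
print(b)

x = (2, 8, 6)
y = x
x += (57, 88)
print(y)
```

Key concept: += behavior differs for mutable vs immutable.
Step by step:
`a = [8, 9, 4]` → a = [8, 9, 4]
`b = a` → b = [8, 9, 4] (same object as a)
`a += [13, 50]` → a = [8, 9, 4, 13, 50] (same object as b); b = [8, 9, 4, 13, 50] (same object as a)
`print(b)` → prints [8, 9, 4, 13, 50]
`x = (2, 8, 6)` → x = (2, 8, 6)
`y = x` → y = (2, 8, 6)
`x += (57, 88)` → x = (2, 8, 6, 57, 88)
`print(y)` → prints (2, 8, 6)

Answer:
[8, 9, 4, 13, 50]
(2, 8, 6)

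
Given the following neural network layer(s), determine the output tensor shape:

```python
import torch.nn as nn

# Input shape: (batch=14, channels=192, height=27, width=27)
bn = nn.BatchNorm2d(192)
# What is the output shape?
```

Input: (14, 192, 27, 27) -> Output: (14, 192, 27, 27)

Answer: (14, 192, 27, 27)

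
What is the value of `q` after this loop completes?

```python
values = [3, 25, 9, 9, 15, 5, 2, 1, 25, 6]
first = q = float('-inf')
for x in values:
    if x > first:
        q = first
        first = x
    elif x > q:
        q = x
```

Second largest (with repeats) in [3, 25, 9, 9, 15, 5, 2, 1, 25, 6]
`q` takes the values: -inf → 3 → 9 → 15 → 25

Answer: 25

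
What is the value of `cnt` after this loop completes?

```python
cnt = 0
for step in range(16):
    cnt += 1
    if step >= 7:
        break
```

Loop breaks when step reaches 7, cnt is 8
`cnt` takes the values: 0 → 1 → 2 → 3 → 4 → 5 → 6 → 7 → 8

Answer: 8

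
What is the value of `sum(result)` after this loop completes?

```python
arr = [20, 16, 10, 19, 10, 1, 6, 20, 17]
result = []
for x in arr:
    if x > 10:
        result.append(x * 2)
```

Sum of doubled values > 10
`result` takes the values: [] → [40] → [40, 32] → [40, 32, 38] → [40, 32, 38, 40] → [40, 32, 38, 40, 34]
So `sum(result)` = 184

Answer: 184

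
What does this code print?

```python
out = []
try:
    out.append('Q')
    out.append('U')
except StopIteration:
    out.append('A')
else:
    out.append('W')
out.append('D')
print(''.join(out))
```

Execution trace: 'Q' (try body) → 'U' (try body, no exception) → 'W' (else) → 'D' (after the try/except). Output: QUWD

Answer: QUWD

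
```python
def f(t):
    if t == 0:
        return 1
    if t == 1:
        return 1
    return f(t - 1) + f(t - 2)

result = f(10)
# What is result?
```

Build up from base cases: f(0)=1, f(1)=1, f(2)=2, f(3)=3, f(4)=5, f(5)=8, f(6)=13, ..., f(10)=89

Answer: 89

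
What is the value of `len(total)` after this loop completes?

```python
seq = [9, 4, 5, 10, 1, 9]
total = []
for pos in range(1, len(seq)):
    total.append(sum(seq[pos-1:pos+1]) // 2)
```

Number of 2-element averages
`total` takes the values: [] → [6] → [6, 4] → [6, 4, 7] → [6, 4, 7, 5] → [6, 4, 7, 5, 5]
So `len(total)` = 5

Answer: 5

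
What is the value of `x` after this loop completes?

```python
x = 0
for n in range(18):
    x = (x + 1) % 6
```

Increment mod 6, 18 times = 0
`x` takes the values: 0 → 1 → 2 → 3 → 4 → 5 → 0 → 1 → 2 → 3 → 4 → 5 → 0 → 1 → 2 → 3 → 4 → 5 → 0

Answer: 0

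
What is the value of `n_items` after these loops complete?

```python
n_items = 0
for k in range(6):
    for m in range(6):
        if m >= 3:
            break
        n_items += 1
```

Inner breaks at 3, outer runs 6 times
`n_items` takes the values: 0 → 1 → 2 → 3 → 4 → 5 → 6 → 7 → 8 → 9 → 10 → 11 → 12 → 13 → 14 → 15 → 16 → 17 → 18

Answer: 18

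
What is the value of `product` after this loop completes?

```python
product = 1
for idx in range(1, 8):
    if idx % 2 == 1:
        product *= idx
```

Product of odd numbers 1 to 7
`product` takes the values: 1 → 3 → 15 → 105

Answer: 105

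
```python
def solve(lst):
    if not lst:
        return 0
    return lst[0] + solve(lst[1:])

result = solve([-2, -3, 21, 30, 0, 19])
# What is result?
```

(-2) + (-3) + 21 + 30 + 0 + 19 + 0 = 65

Answer: 65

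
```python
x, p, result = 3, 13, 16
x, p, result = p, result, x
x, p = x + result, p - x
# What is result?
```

Trace:
`x, p, result = 3, 13, 16` → x = 3; p = 13; result = 16
`x, p, result = p, result, x` → x = 13; p = 16; result = 3
`x, p = x + result, p - x` → x = 16; p = 3
So result = 3

Answer: 3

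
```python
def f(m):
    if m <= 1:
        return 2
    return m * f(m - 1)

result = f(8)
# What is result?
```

f(8) = 8 * 7 * 6 * 5 * 4 * 3 * 2 * 2 = 80640

Answer: 80640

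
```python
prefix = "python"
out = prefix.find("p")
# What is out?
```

Trace:
`prefix = "python"` → prefix = 'python'
`out = prefix.find("p")` → out = 0
So out = 0

Answer: 0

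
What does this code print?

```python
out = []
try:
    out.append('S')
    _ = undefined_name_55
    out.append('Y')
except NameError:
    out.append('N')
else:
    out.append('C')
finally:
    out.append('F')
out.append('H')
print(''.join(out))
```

Execution trace: 'S' (try body) → 'N' (except NameError) → 'F' (finally) → 'H' (after the try/except). Output: SNFH

Answer: SNFH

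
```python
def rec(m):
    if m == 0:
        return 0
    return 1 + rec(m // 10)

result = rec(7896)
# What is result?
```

Count of digits of 7896: 4

Answer: 4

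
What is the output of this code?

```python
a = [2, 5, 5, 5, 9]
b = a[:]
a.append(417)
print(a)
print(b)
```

Key concept: slice [:] creates copy.
Step by step:
`a = [2, 5, 5, 5, 9]` → a = [2, 5, 5, 5, 9]
`b = a[:]` → b = [2, 5, 5, 5, 9]
`a.append(417)` → a = [2, 5, 5, 5, 9, 417]
`print(a)` → prints [2, 5, 5, 5, 9, 417]
`print(b)` → prints [2, 5, 5, 5, 9]

Answer:
[2, 5, 5, 5, 9, 417]
[2, 5, 5, 5, 9]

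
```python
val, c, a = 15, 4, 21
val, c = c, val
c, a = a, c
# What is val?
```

Trace:
`val, c, a = 15, 4, 21` → val = 15; c = 4; a = 21
`val, c = c, val` → val = 4; c = 15
`c, a = a, c` → c = 21; a = 15
So val = 4

Answer: 4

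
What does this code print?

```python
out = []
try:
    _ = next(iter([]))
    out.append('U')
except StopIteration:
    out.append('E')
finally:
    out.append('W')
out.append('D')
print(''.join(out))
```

Execution trace: 'E' (except StopIteration) → 'W' (finally) → 'D' (after the try/except). Output: EWD

Answer: EWD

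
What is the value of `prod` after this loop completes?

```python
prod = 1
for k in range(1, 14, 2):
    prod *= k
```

Product of 1, 3, 5, ... up to 13
`prod` takes the values: 1 → 3 → 15 → 105 → 945 → 10395 → 135135

Answer: 135135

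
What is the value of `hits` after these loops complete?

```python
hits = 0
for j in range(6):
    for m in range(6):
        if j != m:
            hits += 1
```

6² - 6 (exclude diagonal)
`hits` takes the values: 0 → 1 → 2 → 3 → 4 → 5 → 6 → 7 → 8 → 9 → 10 → 11 → 12 → 13 → 14 → 15 → 16 → 17 → 18 → 19 → 20 → 21 → 22 → 23 → 24 → 25 → 26 → 27 → 28 → 29 → 30

Answer: 30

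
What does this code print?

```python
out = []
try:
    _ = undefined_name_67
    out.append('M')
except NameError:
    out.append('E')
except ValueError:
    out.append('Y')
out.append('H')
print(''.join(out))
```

Execution trace: 'E' (except NameError) → 'H' (after the try/except). Output: EH

Answer: EH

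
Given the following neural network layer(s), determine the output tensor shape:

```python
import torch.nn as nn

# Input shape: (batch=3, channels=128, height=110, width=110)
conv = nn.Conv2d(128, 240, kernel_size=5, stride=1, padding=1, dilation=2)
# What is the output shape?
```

Input: (3, 128, 110, 110) -> Output: (3, 240, 104, 104)

Answer: (3, 240, 104, 104)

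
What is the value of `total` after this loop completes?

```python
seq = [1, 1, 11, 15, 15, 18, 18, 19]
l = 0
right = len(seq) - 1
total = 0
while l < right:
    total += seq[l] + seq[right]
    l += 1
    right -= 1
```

Sum of pairs from ends
`total` takes the values: 0 → 20 → 39 → 68 → 98

Answer: 98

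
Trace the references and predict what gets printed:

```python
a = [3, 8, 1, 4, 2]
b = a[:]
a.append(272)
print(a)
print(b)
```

Key concept: slice [:] creates copy.
Step by step:
`a = [3, 8, 1, 4, 2]` → a = [3, 8, 1, 4, 2]
`b = a[:]` → b = [3, 8, 1, 4, 2]
`a.append(272)` → a = [3, 8, 1, 4, 2, 272]
`print(a)` → prints [3, 8, 1, 4, 2, 272]
`print(b)` → prints [3, 8, 1, 4, 2]

Answer:
[3, 8, 1, 4, 2, 272]
[3, 8, 1, 4, 2]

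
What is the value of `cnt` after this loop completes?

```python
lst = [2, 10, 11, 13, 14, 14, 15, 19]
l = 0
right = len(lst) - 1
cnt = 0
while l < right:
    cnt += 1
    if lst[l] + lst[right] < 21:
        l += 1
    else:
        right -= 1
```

Steps to find pair summing to 21
`cnt` takes the values: 0 → 1 → 2 → 3 → 4 → 5 → 6 → 7

Answer: 7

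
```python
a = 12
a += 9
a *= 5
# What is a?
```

Trace:
`a = 12` → a = 12
`a += 9` → a = 21
`a *= 5` → a = 105
So a = 105

Answer: 105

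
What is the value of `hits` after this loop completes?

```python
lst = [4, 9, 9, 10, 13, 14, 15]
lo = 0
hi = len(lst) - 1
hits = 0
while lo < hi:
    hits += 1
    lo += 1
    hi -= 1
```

Iterations until pointers meet (list length 7)
`hits` takes the values: 0 → 1 → 2 → 3

Answer: 3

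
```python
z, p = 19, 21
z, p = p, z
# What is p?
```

Trace:
`z, p = 19, 21` → z = 19; p = 21
`z, p = p, z` → z = 21; p = 19
So p = 19

Answer: 19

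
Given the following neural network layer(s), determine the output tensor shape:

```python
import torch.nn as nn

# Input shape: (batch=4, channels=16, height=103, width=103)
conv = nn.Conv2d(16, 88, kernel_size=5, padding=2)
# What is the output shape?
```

Input: (4, 16, 103, 103) -> Output: (4, 88, 103, 103)

Answer: (4, 88, 103, 103)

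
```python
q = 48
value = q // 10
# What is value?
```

Trace:
`q = 48` → q = 48
`value = q // 10` → value = 4
So value = 4

Answer: 4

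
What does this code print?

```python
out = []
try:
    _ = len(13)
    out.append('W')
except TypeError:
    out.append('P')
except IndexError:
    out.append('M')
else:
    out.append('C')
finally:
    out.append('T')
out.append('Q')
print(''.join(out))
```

Execution trace: 'P' (except TypeError) → 'T' (finally) → 'Q' (after the try/except). Output: PTQ

Answer: PTQ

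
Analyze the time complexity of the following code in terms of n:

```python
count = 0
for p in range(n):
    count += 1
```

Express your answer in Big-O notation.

Each loop level contributes: n. Multiplying the contributions gives O(n).

Answer: O(n)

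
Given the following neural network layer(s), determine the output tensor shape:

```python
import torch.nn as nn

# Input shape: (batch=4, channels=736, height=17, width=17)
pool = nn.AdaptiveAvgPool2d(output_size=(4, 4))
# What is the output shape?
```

Input: (4, 736, 17, 17) -> Output: (4, 736, 4, 4)

Answer: (4, 736, 4, 4)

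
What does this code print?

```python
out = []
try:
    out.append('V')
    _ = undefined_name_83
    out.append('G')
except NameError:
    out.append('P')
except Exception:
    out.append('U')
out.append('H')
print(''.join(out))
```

Execution trace: 'V' (try body) → 'P' (except NameError) → 'H' (after the try/except). Output: VPH

Answer: VPH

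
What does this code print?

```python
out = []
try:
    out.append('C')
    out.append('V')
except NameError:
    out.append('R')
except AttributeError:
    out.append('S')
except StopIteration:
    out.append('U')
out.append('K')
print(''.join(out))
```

Execution trace: 'C' (try body) → 'V' (try body, no exception) → 'K' (after the try/except). Output: CVK

Answer: CVK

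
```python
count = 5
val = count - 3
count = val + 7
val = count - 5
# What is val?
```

Trace:
`count = 5` → count = 5
`val = count - 3` → val = 2
`count = val + 7` → count = 9
`val = count - 5` → val = 4
So val = 4

Answer: 4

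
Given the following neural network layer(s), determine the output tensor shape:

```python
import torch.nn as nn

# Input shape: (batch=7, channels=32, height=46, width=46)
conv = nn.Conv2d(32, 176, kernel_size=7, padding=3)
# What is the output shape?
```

Input: (7, 32, 46, 46) -> Output: (7, 176, 46, 46)

Answer: (7, 176, 46, 46)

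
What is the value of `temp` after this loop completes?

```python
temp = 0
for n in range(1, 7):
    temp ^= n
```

XOR of 1 to 6
`temp` takes the values: 0 → 1 → 3 → 0 → 4 → 1 → 7

Answer: 7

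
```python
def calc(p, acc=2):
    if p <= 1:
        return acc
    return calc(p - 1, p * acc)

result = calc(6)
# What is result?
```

Accumulator trace (n, acc): (6, 2) -> (5, 12) -> (4, 60) -> (3, 240) -> (2, 720) -> (1, 1440) -> return 1440

Answer: 1440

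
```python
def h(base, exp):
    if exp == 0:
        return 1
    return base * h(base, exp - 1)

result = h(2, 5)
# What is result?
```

h(2, 5) = 2 * 2 * 2 * 2 * 2 = 32

Answer: 32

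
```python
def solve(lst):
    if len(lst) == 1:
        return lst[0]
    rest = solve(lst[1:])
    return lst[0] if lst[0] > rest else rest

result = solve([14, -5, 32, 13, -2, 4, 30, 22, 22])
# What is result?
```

Recursive max over [14, -5, 32, 13, -2, 4, 30, 22, 22] = 32

Answer: 32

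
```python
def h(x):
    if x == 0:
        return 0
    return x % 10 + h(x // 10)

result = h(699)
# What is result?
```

Sum of digits of 699: 9 + 9 + 6 = 24

Answer: 24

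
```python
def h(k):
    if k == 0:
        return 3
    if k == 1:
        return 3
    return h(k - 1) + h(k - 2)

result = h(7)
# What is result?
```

Build up from base cases: h(0)=3, h(1)=3, h(2)=6, h(3)=9, h(4)=15, h(5)=24, h(6)=39, ..., h(7)=63

Answer: 63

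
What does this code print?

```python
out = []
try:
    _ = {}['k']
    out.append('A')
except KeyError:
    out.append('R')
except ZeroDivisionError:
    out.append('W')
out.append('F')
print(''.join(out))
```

Execution trace: 'R' (except KeyError) → 'F' (after the try/except). Output: RF

Answer: RF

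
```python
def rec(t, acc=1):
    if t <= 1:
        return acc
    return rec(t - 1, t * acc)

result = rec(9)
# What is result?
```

Accumulator trace (n, acc): (9, 1) -> (8, 9) -> (7, 72) -> (6, 504) -> (5, 3024) -> (4, 15120) -> (3, 60480) -> (2, 181440) -> (1, 362880) -> return 362880

Answer: 362880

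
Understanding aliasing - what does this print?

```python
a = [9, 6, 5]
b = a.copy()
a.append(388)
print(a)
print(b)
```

Key concept: list.copy() creates independent copy.
Step by step:
`a = [9, 6, 5]` → a = [9, 6, 5]
`b = a.copy()` → b = [9, 6, 5]
`a.append(388)` → a = [9, 6, 5, 388]
`print(a)` → prints [9, 6, 5, 388]
`print(b)` → prints [9, 6, 5]

Answer:
[9, 6, 5, 388]
[9, 6, 5]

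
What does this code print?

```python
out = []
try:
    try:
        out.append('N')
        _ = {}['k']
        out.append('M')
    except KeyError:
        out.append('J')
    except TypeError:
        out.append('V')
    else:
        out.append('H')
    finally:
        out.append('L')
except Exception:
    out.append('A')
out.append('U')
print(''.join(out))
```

Execution trace: 'N' (inner try body) → 'J' (inner except KeyError) → 'L' (inner finally) → 'U' (after the try/except). Output: NJLU

Answer: NJLU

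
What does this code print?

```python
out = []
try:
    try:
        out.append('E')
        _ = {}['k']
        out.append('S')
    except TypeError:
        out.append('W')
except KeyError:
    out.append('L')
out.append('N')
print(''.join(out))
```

Execution trace: 'E' (try body) → 'L' (outer except KeyError) → 'N' (after the try/except). Output: ELN

Answer: ELN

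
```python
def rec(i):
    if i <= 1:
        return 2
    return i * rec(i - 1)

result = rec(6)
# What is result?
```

rec(6) = 6 * 5 * 4 * 3 * 2 * 2 = 1440

Answer: 1440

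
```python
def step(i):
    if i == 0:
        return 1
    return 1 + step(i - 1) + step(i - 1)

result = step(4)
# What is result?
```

step(i) = 1 + 2·step(i-1), step(0)=1. Closed form: (1+1)·2^4 - 1 = 31.

Answer: 31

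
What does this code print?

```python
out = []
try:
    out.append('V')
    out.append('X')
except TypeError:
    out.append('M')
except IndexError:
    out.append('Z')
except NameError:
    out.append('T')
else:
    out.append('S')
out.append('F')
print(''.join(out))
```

Execution trace: 'V' (try body) → 'X' (try body, no exception) → 'S' (else) → 'F' (after the try/except). Output: VXSF

Answer: VXSF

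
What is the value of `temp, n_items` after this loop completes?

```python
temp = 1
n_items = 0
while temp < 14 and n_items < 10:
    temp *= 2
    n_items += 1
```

Double until >= 14 or 10 iterations
`temp, n_items` takes the values: (1, 0) → (2, 0) → (2, 1) → (4, 1) → (4, 2) → (8, 2) → (8, 3) → (16, 3) → (16, 4)

Answer: 16, 4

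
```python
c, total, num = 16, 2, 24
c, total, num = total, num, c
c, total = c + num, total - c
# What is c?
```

Trace:
`c, total, num = 16, 2, 24` → c = 16; total = 2; num = 24
`c, total, num = total, num, c` → c = 2; total = 24; num = 16
`c, total = c + num, total - c` → c = 18; total = 22
So c = 18

Answer: 18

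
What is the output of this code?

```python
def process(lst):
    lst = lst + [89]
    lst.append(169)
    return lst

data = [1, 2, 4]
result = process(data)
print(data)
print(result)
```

Key concept: rebinding parameter vs mutation.
Step by step:
`data = [1, 2, 4]` → data = [1, 2, 4]
`result = process(data)` → result = [1, 2, 4, 89, 169]
`print(data)` → prints [1, 2, 4]
`print(result)` → prints [1, 2, 4, 89, 169]

Answer:
[1, 2, 4]
[1, 2, 4, 89, 169]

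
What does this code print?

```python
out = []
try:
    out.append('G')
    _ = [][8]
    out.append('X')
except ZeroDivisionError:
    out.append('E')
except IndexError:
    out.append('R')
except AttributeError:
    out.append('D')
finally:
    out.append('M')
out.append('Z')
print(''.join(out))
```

Execution trace: 'G' (try body) → 'R' (except IndexError) → 'M' (finally) → 'Z' (after the try/except). Output: GRMZ

Answer: GRMZ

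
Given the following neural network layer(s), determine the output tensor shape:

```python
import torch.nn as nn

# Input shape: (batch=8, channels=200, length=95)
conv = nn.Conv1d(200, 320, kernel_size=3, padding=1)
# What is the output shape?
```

Input: (8, 200, 95) -> Output: (8, 320, 95)

Answer: (8, 320, 95)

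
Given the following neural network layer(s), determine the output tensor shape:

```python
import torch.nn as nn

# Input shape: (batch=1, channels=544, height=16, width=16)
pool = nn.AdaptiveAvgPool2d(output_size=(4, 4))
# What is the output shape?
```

Input: (1, 544, 16, 16) -> Output: (1, 544, 4, 4)

Answer: (1, 544, 4, 4)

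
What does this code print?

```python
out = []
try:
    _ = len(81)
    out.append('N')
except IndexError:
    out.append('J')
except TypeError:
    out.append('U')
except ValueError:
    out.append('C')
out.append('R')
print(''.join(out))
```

Execution trace: 'U' (except TypeError) → 'R' (after the try/except). Output: UR

Answer: UR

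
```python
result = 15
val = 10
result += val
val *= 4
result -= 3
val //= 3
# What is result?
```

Trace:
`result = 15` → result = 15
`val = 10` → val = 10
`result += val` → result = 25
`val *= 4` → val = 40
`result -= 3` → result = 22
`val //= 3` → val = 13
So result = 22

Answer: 22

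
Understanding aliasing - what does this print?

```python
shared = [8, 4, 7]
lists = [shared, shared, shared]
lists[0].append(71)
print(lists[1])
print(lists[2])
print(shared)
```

Key concept: list of same reference.
Step by step:
`shared = [8, 4, 7]` → shared = [8, 4, 7]
`lists = [shared, shared, shared]` → lists = [[8, 4, 7], [8, 4, 7], [8, 4, 7]]
`lists[0].append(71)` → shared = [8, 4, 7, 71]; lists = [[8, 4, 7, 71], [8, 4, 7, 71], [8, 4, 7, 71]]
`print(lists[1])` → prints [8, 4, 7, 71]
`print(lists[2])` → prints [8, 4, 7, 71]
`print(shared)` → prints [8, 4, 7, 71]

Answer:
[8, 4, 7, 71]
[8, 4, 7, 71]
[8, 4, 7, 71]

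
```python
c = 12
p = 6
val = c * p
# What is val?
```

Trace:
`c = 12` → c = 12
`p = 6` → p = 6
`val = c * p` → val = 72
So val = 72

Answer: 72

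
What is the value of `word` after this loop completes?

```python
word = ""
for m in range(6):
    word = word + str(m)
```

Concatenate digits 0 to 5
`word` takes the values: "" → "0" → "01" → "012" → "0123" → "01234" → "012345"

Answer: "012345"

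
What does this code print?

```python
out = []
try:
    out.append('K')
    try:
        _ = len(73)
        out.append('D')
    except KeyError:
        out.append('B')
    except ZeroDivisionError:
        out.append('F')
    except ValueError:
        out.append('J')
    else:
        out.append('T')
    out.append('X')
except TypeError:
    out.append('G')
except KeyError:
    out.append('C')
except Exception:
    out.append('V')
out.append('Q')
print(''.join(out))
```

Execution trace: 'K' (try body) → 'G' (except TypeError) → 'Q' (after the try/except). Output: KGQ

Answer: KGQ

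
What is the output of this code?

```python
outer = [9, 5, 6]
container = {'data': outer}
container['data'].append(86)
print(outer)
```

Key concept: dict holds reference to list.
Step by step:
`outer = [9, 5, 6]` → outer = [9, 5, 6]
`container = {'data': outer}` → container = {'data': [9, 5, 6]}
`container['data'].append(86)` → outer = [9, 5, 6, 86]; container = {'data': [9, 5, 6, 86]}
`print(outer)` → prints [9, 5, 6, 86]

Answer: [9, 5, 6, 86]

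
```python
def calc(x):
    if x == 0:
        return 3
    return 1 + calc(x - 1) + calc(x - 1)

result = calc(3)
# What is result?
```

calc(x) = 1 + 2·calc(x-1), calc(0)=3. Closed form: (3+1)·2^3 - 1 = 31.

Answer: 31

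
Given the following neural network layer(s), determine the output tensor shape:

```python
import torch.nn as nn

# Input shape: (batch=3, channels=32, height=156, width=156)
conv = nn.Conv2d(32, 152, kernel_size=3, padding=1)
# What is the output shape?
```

Input: (3, 32, 156, 156) -> Output: (3, 152, 156, 156)

Answer: (3, 152, 156, 156)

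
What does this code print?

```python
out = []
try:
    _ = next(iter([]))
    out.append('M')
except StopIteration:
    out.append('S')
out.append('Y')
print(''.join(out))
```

Execution trace: 'S' (except StopIteration) → 'Y' (after the try/except). Output: SY

Answer: SY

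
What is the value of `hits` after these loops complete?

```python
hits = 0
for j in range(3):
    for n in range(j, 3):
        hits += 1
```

Upper triangle: 3 + 2 + ... + 1
`hits` takes the values: 0 → 1 → 2 → 3 → 4 → 5 → 6

Answer: 6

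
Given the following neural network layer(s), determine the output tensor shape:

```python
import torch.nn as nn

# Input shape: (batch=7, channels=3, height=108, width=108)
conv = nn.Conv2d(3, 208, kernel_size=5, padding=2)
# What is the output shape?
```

Input: (7, 3, 108, 108) -> Output: (7, 208, 108, 108)

Answer: (7, 208, 108, 108)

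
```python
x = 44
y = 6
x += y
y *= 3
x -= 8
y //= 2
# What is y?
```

Trace:
`x = 44` → x = 44
`y = 6` → y = 6
`x += y` → x = 50
`y *= 3` → y = 18
`x -= 8` → x = 42
`y //= 2` → y = 9
So y = 9

Answer: 9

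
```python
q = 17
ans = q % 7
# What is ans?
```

Trace:
`q = 17` → q = 17
`ans = q % 7` → ans = 3
So ans = 3

Answer: 3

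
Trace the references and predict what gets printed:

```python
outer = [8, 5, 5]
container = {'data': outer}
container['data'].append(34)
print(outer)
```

Key concept: dict holds reference to list.
Step by step:
`outer = [8, 5, 5]` → outer = [8, 5, 5]
`container = {'data': outer}` → container = {'data': [8, 5, 5]}
`container['data'].append(34)` → outer = [8, 5, 5, 34]; container = {'data': [8, 5, 5, 34]}
`print(outer)` → prints [8, 5, 5, 34]

Answer: [8, 5, 5, 34]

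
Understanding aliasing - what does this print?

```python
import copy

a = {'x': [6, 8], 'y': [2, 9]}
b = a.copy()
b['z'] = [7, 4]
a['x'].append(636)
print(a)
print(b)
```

Key concept: shallow copy of dict with mutable values.
Step by step:
`a = {'x': [6, 8], 'y': [2, 9]}` → a = {'x': [6, 8], 'y': [2, 9]}
`b = a.copy()` → b = {'x': [6, 8], 'y': [2, 9]}
`b['z'] = [7, 4]` → b = {'x': [6, 8], 'y': [2, 9], 'z': [7, 4]}
`a['x'].append(636)` → a = {'x': [6, 8, 636], 'y': [2, 9]}; b = {'x': [6, 8, 636], 'y': [2, 9], 'z': [7, 4]}
`print(a)` → prints {'x': [6, 8, 636], 'y': [2, 9]}
`print(b)` → prints {'x': [6, 8, 636], 'y': [2, 9], 'z': [7, 4]}

Answer:
{'x': [6, 8, 636], 'y': [2, 9]}
{'x': [6, 8, 636], 'y': [2, 9], 'z': [7, 4]}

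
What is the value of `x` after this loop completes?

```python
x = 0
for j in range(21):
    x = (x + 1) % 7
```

Increment mod 7, 21 times = 0
`x` takes the values: 0 → 1 → 2 → 3 → 4 → 5 → 6 → 0 → 1 → 2 → 3 → 4 → 5 → 6 → 0 → 1 → 2 → 3 → 4 → 5 → 6 → 0

Answer: 0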